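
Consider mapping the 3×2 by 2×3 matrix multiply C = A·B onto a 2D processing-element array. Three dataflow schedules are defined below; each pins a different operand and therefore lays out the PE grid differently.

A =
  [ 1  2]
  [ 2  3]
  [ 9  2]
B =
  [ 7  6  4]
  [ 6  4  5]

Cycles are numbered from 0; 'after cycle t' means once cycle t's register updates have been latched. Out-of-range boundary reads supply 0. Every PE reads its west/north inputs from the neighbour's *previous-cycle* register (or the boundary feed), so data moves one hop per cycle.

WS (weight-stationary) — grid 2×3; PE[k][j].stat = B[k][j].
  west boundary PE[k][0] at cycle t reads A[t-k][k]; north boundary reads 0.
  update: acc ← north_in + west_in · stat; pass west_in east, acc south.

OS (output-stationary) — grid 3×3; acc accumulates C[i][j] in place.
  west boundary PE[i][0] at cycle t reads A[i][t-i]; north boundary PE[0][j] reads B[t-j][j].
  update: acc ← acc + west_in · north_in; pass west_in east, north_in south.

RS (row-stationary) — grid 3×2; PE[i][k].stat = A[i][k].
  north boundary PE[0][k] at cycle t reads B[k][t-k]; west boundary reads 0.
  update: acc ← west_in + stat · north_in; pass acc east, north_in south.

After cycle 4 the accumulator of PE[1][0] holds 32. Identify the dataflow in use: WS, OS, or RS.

WS (2×3 grid), PE[1][0]:
  0: (1,0).acc=0  regs=<0,0>
  1: (1,0).acc=19  regs=<2,19>
  2: (1,0).acc=32  regs=<3,32>
  3: (1,0).acc=75  regs=<2,75>
  4: (1,0).acc=0  regs=<0,0>
OS (3×3 grid), PE[1][0]:
  0: (1,0).acc=0  regs=<0,0>
  1: (1,0).acc=14  regs=<2,7>
  2: (1,0).acc=32  regs=<3,6>
  3: (1,0).acc=32  regs=<0,0>
  4: (1,0).acc=32  regs=<0,0>
RS (3×2 grid), PE[1][0]:
  0: (1,0).acc=0  regs=<0,0>
  1: (1,0).acc=14  regs=<14,7>
  2: (1,0).acc=12  regs=<12,6>
  3: (1,0).acc=8  regs=<8,4>
  4: (1,0).acc=0  regs=<0,0>

dataflow = OS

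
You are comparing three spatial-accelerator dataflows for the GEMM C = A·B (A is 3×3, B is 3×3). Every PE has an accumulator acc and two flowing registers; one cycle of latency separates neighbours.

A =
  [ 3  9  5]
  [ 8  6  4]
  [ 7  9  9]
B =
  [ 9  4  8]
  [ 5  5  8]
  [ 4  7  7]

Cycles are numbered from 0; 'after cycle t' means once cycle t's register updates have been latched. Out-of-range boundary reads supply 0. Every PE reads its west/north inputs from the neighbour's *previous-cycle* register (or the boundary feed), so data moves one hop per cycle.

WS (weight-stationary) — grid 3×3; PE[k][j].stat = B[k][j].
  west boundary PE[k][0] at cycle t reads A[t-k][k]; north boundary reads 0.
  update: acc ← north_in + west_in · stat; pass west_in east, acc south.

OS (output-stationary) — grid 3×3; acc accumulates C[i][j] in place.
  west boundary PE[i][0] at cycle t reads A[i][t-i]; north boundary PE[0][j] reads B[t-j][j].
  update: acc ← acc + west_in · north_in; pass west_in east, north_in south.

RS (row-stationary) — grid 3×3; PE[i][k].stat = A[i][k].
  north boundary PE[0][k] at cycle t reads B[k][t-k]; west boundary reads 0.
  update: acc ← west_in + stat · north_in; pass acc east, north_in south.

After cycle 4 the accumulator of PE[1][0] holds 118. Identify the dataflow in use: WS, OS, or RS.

dataflow = OS

WS (3×3 grid), PE[1][0]:
  step 0 · PE1,0: acc=0; fwd→0 fwd↓0
  step 1 · PE1,0: acc=72; fwd→9 fwd↓72
  step 2 · PE1,0: acc=102; fwd→6 fwd↓102
  step 3 · PE1,0: acc=108; fwd→9 fwd↓108
  step 4 · PE1,0: acc=0; fwd→0 fwd↓0
OS (3×3 grid), PE[1][0]:
  step 0 · PE1,0: acc=0; fwd→0 fwd↓0
  step 1 · PE1,0: acc=72; fwd→8 fwd↓9
  step 2 · PE1,0: acc=102; fwd→6 fwd↓5
  step 3 · PE1,0: acc=118; fwd→4 fwd↓4
  step 4 · PE1,0: acc=118; fwd→0 fwd↓0
RS (3×3 grid), PE[1][0]:
  step 0 · PE1,0: acc=0; fwd→0 fwd↓0
  step 1 · PE1,0: acc=72; fwd→72 fwd↓9
  step 2 · PE1,0: acc=32; fwd→32 fwd↓4
  step 3 · PE1,0: acc=64; fwd→64 fwd↓8
  step 4 · PE1,0: acc=0; fwd→0 fwd↓0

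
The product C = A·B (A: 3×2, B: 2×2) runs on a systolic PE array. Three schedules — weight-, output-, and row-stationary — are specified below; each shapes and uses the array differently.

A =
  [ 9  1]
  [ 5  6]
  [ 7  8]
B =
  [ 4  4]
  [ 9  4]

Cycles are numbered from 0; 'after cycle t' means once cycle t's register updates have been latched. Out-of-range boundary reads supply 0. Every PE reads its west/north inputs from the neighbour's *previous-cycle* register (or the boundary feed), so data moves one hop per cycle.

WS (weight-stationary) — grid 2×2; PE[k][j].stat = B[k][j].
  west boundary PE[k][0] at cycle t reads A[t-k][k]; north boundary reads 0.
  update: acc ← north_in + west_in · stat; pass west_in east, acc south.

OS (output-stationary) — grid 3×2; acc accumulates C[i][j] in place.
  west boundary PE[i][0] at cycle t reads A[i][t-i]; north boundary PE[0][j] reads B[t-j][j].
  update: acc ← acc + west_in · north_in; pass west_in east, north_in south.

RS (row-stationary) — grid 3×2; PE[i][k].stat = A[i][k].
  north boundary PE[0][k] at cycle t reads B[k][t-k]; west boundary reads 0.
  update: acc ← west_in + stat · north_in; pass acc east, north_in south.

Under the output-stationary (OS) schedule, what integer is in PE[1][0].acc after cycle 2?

Tracing OS — 3×2 array, target PE[1][0]:
  cycle 0: PE[0][0] → acc 36, east 9, south 4
  cycle 0: PE[1][0] → acc 0, east 0, south 0
  cycle 1: PE[0][0] → acc 45, east 1, south 9
  cycle 1: PE[1][0] → acc 20, east 5, south 4
  cycle 2: PE[0][0] → acc 45, east 0, south 0
  cycle 2: PE[1][0] → acc 74, east 6, south 9

PE[1][0].acc = 74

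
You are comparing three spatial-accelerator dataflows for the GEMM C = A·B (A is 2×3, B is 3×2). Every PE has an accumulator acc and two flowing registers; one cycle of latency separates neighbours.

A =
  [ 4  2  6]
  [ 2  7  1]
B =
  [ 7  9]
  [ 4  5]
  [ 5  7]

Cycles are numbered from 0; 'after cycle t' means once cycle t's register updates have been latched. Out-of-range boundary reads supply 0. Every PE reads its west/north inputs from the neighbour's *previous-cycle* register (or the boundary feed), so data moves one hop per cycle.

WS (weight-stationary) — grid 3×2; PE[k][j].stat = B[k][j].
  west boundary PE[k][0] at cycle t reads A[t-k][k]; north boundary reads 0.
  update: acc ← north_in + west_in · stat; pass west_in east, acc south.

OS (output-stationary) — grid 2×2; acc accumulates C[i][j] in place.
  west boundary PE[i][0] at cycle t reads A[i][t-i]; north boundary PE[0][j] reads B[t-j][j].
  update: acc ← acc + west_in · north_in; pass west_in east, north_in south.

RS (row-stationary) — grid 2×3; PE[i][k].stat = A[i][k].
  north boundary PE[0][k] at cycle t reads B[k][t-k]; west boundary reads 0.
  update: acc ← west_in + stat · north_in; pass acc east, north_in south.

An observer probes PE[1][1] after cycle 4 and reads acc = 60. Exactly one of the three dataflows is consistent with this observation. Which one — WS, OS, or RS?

dataflow = OS

WS (3×2 grid), PE[1][1]:
  cycle 0: PE[1][1] → acc 0, east 0, south 0
  cycle 1: PE[1][1] → acc 0, east 0, south 0
  cycle 2: PE[1][1] → acc 46, east 2, south 46
  cycle 3: PE[1][1] → acc 53, east 7, south 53
  cycle 4: PE[1][1] → acc 0, east 0, south 0
OS (2×2 grid), PE[1][1]:
  cycle 0: PE[1][1] → acc 0, east 0, south 0
  cycle 1: PE[1][1] → acc 0, east 0, south 0
  cycle 2: PE[1][1] → acc 18, east 2, south 9
  cycle 3: PE[1][1] → acc 53, east 7, south 5
  cycle 4: PE[1][1] → acc 60, east 1, south 7
RS (2×3 grid), PE[1][1]:
  cycle 0: PE[1][1] → acc 0, east 0, south 0
  cycle 1: PE[1][1] → acc 0, east 0, south 0
  cycle 2: PE[1][1] → acc 42, east 42, south 4
  cycle 3: PE[1][1] → acc 53, east 53, south 5
  cycle 4: PE[1][1] → acc 0, east 0, south 0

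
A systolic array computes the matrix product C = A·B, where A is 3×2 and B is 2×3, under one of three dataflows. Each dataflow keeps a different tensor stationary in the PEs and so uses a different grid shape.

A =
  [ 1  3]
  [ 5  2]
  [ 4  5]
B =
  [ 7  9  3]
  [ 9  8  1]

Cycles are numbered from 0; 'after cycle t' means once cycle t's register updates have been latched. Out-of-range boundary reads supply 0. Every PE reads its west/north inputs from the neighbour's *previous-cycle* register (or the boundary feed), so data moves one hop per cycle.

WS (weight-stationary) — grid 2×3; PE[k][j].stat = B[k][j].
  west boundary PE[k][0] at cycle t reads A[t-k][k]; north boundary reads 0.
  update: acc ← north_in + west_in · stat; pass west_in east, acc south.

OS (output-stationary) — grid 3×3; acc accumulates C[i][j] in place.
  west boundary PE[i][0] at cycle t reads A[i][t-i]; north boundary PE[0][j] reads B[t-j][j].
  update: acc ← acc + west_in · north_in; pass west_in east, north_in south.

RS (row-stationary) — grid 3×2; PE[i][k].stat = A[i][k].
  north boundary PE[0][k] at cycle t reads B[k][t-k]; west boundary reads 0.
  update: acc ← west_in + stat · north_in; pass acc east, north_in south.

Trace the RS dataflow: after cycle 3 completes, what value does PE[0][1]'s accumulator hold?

PE[0][1].acc = 6

RS (3×2). Following PE[0][1] plus its west/north inputs:
  @0  [0,0]  acc 7  |  →7  ↓7
  @0  [0,1]  acc 0  |  →0  ↓0
  @1  [0,0]  acc 9  |  →9  ↓9
  @1  [0,1]  acc 34  |  →34  ↓9
  @2  [0,0]  acc 3  |  →3  ↓3
  @2  [0,1]  acc 33  |  →33  ↓8
  @3  [0,0]  acc 0  |  →0  ↓0
  @3  [0,1]  acc 6  |  →6  ↓1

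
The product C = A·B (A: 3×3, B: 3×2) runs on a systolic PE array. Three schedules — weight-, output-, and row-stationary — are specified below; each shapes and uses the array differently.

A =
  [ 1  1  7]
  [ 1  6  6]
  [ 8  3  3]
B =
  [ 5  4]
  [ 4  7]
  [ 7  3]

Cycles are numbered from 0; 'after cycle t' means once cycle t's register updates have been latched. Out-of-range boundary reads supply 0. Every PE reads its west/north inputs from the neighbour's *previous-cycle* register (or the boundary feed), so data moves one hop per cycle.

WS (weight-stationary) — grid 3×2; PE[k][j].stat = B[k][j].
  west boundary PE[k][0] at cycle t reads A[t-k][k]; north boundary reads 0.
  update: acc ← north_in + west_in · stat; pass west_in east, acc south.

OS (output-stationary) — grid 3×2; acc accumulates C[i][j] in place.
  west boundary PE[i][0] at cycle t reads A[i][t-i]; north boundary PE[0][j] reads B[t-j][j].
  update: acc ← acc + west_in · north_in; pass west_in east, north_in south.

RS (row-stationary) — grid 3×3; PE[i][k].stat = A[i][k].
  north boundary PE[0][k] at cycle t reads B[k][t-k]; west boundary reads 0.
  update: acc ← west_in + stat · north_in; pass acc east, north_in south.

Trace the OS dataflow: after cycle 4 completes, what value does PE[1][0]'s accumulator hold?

Tracing OS — 3×2 array, target PE[1][0]:
  after 0 — PE[0][0] acc=5, pass-E 1, pass-S 5
  after 0 — PE[1][0] acc=0, pass-E 0, pass-S 0
  after 1 — PE[0][0] acc=9, pass-E 1, pass-S 4
  after 1 — PE[1][0] acc=5, pass-E 1, pass-S 5
  after 2 — PE[0][0] acc=58, pass-E 7, pass-S 7
  after 2 — PE[1][0] acc=29, pass-E 6, pass-S 4
  after 3 — PE[0][0] acc=58, pass-E 0, pass-S 0
  after 3 — PE[1][0] acc=71, pass-E 6, pass-S 7
  after 4 — PE[0][0] acc=58, pass-E 0, pass-S 0
  after 4 — PE[1][0] acc=71, pass-E 0, pass-S 0

PE[1][0].acc = 71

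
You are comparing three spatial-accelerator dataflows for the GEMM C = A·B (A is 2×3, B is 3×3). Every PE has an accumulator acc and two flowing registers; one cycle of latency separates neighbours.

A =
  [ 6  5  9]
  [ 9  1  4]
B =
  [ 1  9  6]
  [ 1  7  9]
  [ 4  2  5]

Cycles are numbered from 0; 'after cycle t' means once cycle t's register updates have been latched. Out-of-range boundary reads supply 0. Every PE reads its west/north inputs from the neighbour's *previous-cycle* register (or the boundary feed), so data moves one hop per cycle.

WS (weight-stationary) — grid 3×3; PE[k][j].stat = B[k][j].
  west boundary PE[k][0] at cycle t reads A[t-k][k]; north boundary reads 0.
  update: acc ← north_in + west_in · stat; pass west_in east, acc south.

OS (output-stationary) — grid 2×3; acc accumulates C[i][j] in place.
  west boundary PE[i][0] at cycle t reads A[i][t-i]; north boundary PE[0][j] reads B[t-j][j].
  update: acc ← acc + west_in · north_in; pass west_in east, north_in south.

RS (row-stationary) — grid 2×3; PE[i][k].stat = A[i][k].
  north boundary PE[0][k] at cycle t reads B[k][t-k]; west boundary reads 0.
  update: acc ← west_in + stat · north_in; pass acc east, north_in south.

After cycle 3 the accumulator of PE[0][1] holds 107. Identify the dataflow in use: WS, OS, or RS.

WS (3×3 grid), PE[0][1]:
  @0  [0,1]  acc 0  |  →0  ↓0
  @1  [0,1]  acc 54  |  →6  ↓54
  @2  [0,1]  acc 81  |  →9  ↓81
  @3  [0,1]  acc 0  |  →0  ↓0
OS (2×3 grid), PE[0][1]:
  @0  [0,1]  acc 0  |  →0  ↓0
  @1  [0,1]  acc 54  |  →6  ↓9
  @2  [0,1]  acc 89  |  →5  ↓7
  @3  [0,1]  acc 107  |  →9  ↓2
RS (2×3 grid), PE[0][1]:
  @0  [0,1]  acc 0  |  →0  ↓0
  @1  [0,1]  acc 11  |  →11  ↓1
  @2  [0,1]  acc 89  |  →89  ↓7
  @3  [0,1]  acc 81  |  →81  ↓9

dataflow = OS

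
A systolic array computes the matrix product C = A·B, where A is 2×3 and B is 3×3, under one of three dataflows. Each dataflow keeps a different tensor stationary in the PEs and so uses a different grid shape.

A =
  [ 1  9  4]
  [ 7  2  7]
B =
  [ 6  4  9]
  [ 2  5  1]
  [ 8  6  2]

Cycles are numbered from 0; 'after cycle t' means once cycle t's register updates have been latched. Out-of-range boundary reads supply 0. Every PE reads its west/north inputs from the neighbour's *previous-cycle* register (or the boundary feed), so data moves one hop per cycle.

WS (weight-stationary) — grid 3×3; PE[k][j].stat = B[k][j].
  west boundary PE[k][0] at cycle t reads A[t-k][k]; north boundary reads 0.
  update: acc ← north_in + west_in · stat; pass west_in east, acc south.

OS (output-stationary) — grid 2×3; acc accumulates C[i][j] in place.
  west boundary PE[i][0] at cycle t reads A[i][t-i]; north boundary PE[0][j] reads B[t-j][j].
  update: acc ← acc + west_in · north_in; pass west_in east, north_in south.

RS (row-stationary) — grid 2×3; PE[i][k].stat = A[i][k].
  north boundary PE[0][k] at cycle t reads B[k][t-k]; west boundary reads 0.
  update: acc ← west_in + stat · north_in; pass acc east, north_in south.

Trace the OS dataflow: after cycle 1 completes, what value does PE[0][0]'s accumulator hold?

OS on a 2×3 grid — tracing PE[0][0] and its feeders:
  t=0 PE[0][0]: acc=6 h=1 v=6
  t=1 PE[0][0]: acc=24 h=9 v=2

PE[0][0].acc = 24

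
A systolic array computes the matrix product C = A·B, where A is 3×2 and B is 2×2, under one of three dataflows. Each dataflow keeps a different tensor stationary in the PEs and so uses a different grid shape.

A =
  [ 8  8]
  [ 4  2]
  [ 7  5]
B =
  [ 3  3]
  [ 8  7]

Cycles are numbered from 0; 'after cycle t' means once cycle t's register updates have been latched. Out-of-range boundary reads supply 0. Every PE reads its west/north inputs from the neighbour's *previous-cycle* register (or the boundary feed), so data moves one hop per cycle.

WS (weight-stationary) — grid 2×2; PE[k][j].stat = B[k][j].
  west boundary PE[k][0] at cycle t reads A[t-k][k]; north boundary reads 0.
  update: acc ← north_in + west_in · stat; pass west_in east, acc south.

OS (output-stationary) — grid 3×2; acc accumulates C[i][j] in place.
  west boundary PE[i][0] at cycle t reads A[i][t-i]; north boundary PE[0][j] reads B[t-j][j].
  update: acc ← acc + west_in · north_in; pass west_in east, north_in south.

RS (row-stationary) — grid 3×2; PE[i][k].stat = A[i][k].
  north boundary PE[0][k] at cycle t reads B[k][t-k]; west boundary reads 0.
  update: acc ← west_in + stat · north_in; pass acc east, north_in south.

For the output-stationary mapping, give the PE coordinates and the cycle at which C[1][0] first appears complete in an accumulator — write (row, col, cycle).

OS — PE[1][0] is where C[1][0] collects:
  step 0 · PE1,0: acc=0; fwd→0 fwd↓0
  step 1 · PE1,0: acc=12; fwd→4 fwd↓3
  step 2 · PE1,0: acc=28; fwd→2 fwd↓8

(row, col, cycle) = (1, 0, 2)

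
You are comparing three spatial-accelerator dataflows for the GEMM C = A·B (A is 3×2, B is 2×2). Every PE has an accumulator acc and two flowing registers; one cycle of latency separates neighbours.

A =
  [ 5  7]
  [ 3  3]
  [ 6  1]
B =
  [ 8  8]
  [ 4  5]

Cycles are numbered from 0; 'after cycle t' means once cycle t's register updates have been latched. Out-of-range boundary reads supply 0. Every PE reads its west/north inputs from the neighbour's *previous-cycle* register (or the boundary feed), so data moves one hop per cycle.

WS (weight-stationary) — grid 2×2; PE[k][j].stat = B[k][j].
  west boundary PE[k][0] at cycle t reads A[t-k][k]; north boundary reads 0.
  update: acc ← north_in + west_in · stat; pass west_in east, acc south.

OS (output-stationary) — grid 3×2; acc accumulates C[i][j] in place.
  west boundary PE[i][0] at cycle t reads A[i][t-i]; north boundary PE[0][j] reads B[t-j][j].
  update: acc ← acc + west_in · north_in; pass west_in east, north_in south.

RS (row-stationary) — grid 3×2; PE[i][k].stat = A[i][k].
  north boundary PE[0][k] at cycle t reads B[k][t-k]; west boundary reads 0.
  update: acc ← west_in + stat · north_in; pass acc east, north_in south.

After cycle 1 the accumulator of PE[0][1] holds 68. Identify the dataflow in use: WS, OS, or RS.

WS (2×2 grid), PE[0][1]:
  step 0 · PE0,1: acc=0; fwd→0 fwd↓0
  step 1 · PE0,1: acc=40; fwd→5 fwd↓40
OS (3×2 grid), PE[0][1]:
  step 0 · PE0,1: acc=0; fwd→0 fwd↓0
  step 1 · PE0,1: acc=40; fwd→5 fwd↓8
RS (3×2 grid), PE[0][1]:
  step 0 · PE0,1: acc=0; fwd→0 fwd↓0
  step 1 · PE0,1: acc=68; fwd→68 fwd↓4

dataflow = RS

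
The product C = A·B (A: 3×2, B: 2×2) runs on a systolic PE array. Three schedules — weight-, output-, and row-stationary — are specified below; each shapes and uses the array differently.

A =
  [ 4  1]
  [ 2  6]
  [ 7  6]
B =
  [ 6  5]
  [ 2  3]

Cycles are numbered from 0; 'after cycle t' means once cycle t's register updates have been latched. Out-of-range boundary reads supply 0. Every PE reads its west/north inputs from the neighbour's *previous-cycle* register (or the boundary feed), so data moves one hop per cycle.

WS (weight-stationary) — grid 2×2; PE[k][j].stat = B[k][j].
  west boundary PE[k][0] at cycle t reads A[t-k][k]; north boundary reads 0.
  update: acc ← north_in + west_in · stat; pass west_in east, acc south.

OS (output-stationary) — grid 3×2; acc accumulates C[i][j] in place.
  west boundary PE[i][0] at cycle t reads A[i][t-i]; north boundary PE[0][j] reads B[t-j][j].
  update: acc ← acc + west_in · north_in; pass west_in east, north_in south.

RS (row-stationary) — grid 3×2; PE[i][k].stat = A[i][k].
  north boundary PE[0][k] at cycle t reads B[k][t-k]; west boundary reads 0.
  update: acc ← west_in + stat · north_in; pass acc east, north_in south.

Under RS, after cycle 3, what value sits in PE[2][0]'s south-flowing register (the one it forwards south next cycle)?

RS on a 3×2 grid — tracing PE[2][0] and its feeders:
  @0  [1,0]  acc 0  |  →0  ↓0
  @0  [2,0]  acc 0  |  →0  ↓0
  @1  [1,0]  acc 12  |  →12  ↓6
  @1  [2,0]  acc 0  |  →0  ↓0
  @2  [1,0]  acc 10  |  →10  ↓5
  @2  [2,0]  acc 42  |  →42  ↓6
  @3  [1,0]  acc 0  |  →0  ↓0
  @3  [2,0]  acc 35  |  →35  ↓5

register = 5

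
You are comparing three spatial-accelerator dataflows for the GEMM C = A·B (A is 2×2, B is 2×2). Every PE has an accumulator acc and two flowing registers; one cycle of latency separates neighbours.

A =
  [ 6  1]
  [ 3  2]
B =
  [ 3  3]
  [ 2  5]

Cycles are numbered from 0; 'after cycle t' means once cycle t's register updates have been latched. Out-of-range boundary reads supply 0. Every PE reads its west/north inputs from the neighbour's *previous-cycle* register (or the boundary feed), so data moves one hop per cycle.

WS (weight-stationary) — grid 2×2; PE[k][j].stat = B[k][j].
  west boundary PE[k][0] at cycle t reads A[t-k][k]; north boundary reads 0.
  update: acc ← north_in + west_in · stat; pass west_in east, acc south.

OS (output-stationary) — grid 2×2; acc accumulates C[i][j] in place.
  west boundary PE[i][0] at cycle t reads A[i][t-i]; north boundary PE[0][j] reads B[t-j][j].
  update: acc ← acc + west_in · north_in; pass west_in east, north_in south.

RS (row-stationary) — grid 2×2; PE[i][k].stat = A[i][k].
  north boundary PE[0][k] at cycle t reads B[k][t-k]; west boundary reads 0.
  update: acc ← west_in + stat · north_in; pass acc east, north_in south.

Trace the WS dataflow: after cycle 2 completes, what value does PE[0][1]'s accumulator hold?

PE[0][1].acc = 9

Tracing WS — 2×2 array, target PE[0][1]:
  @0  [0,0]  acc 18  |  →6  ↓18
  @0  [0,1]  acc 0  |  →0  ↓0
  @1  [0,0]  acc 9  |  →3  ↓9
  @1  [0,1]  acc 18  |  →6  ↓18
  @2  [0,0]  acc 0  |  →0  ↓0
  @2  [0,1]  acc 9  |  →3  ↓9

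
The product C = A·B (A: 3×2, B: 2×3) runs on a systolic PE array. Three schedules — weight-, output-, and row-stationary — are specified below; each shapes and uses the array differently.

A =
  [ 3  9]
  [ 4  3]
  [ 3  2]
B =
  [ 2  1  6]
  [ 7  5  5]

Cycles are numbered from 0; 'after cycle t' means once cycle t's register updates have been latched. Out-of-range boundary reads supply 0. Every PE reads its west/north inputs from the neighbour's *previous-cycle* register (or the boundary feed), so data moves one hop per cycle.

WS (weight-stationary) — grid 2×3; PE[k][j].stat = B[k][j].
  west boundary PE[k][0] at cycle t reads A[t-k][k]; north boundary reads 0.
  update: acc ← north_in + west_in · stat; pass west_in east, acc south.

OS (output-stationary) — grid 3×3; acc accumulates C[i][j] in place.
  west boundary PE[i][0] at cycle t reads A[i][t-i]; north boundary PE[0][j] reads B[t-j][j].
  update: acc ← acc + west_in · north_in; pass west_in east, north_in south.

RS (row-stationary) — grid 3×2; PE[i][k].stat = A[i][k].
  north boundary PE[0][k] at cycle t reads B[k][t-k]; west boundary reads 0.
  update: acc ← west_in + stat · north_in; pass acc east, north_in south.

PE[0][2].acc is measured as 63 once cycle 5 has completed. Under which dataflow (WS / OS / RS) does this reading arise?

dataflow = OS

WS [2×3] PE[0][2] across cycles:
  c0 r0c2: 0 / 0 / 0
  c1 r0c2: 0 / 0 / 0
  c2 r0c2: 18 / 3 / 18
  c3 r0c2: 24 / 4 / 24
  c4 r0c2: 18 / 3 / 18
  c5 r0c2: 0 / 0 / 0
OS [3×3] PE[0][2] across cycles:
  c0 r0c2: 0 / 0 / 0
  c1 r0c2: 0 / 0 / 0
  c2 r0c2: 18 / 3 / 6
  c3 r0c2: 63 / 9 / 5
  c4 r0c2: 63 / 0 / 0
  c5 r0c2: 63 / 0 / 0
RS (3×2): PE[0][2] does not exist.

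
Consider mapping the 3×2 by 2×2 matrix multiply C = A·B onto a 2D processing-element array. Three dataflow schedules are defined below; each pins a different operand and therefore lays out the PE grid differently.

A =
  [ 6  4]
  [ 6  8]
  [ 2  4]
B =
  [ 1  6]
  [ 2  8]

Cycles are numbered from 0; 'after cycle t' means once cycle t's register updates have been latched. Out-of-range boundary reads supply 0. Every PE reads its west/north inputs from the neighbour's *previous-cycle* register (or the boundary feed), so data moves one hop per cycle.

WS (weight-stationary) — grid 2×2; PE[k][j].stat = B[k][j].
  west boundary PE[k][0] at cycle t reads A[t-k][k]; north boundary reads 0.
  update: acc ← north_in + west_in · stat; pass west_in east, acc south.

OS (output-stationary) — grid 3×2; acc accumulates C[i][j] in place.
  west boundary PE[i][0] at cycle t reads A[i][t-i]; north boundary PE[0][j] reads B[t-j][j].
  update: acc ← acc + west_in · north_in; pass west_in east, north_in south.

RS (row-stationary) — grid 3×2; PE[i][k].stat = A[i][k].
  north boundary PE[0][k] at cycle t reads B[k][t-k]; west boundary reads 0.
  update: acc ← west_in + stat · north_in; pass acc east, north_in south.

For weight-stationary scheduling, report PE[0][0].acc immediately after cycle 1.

WS 2×2: PE[0][0] cycle-by-cycle (with neighbour feeds):
  step 0 · PE0,0: acc=6; fwd→6 fwd↓6
  step 1 · PE0,0: acc=6; fwd→6 fwd↓6

PE[0][0].acc = 6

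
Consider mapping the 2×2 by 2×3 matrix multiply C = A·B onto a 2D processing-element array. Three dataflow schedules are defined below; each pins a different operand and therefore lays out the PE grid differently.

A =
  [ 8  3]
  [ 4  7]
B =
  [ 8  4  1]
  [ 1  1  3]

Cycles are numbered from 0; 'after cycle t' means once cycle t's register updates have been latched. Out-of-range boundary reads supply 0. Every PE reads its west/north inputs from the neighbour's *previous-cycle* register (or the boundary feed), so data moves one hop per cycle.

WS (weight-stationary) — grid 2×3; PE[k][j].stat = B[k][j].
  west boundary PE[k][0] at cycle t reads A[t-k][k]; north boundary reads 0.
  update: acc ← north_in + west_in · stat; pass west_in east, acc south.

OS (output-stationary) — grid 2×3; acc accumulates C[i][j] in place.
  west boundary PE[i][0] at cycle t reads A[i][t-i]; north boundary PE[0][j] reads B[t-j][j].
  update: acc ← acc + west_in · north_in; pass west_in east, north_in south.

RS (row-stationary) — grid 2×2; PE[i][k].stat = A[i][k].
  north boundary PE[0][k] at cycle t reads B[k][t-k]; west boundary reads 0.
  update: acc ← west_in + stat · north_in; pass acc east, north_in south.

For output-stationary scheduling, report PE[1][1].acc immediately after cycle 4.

PE[1][1].acc = 23

Tracing OS — 2×3 array, target PE[1][1]:
  [0] (0,1) acc=0 (h:0 v:0)
  [0] (1,0) acc=0 (h:0 v:0)
  [0] (1,1) acc=0 (h:0 v:0)
  [1] (0,1) acc=32 (h:8 v:4)
  [1] (1,0) acc=32 (h:4 v:8)
  [1] (1,1) acc=0 (h:0 v:0)
  [2] (0,1) acc=35 (h:3 v:1)
  [2] (1,0) acc=39 (h:7 v:1)
  [2] (1,1) acc=16 (h:4 v:4)
  [3] (0,1) acc=35 (h:0 v:0)
  [3] (1,0) acc=39 (h:0 v:0)
  [3] (1,1) acc=23 (h:7 v:1)
  [4] (0,1) acc=35 (h:0 v:0)
  [4] (1,0) acc=39 (h:0 v:0)
  [4] (1,1) acc=23 (h:0 v:0)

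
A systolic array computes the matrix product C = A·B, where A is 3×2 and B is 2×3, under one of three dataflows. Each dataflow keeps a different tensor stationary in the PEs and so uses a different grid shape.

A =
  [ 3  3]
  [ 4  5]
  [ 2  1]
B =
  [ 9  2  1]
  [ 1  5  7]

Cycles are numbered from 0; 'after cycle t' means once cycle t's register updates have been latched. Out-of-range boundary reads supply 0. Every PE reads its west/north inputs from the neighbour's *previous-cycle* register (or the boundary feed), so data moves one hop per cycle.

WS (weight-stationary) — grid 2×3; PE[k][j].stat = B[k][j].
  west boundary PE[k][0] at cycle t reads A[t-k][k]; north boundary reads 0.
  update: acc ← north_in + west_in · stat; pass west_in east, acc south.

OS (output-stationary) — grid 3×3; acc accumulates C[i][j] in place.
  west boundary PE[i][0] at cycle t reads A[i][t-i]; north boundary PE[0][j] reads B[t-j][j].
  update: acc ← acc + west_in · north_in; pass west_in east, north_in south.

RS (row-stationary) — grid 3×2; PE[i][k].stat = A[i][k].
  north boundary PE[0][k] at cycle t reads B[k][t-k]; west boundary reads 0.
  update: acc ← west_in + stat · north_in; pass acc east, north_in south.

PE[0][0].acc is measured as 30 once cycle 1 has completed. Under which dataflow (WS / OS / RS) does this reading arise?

dataflow = OS

WS (2×3 grid), PE[0][0]:
  @0  [0,0]  acc 27  |  →3  ↓27
  @1  [0,0]  acc 36  |  →4  ↓36
OS (3×3 grid), PE[0][0]:
  @0  [0,0]  acc 27  |  →3  ↓9
  @1  [0,0]  acc 30  |  →3  ↓1
RS (3×2 grid), PE[0][0]:
  @0  [0,0]  acc 27  |  →27  ↓9
  @1  [0,0]  acc 6  |  →6  ↓2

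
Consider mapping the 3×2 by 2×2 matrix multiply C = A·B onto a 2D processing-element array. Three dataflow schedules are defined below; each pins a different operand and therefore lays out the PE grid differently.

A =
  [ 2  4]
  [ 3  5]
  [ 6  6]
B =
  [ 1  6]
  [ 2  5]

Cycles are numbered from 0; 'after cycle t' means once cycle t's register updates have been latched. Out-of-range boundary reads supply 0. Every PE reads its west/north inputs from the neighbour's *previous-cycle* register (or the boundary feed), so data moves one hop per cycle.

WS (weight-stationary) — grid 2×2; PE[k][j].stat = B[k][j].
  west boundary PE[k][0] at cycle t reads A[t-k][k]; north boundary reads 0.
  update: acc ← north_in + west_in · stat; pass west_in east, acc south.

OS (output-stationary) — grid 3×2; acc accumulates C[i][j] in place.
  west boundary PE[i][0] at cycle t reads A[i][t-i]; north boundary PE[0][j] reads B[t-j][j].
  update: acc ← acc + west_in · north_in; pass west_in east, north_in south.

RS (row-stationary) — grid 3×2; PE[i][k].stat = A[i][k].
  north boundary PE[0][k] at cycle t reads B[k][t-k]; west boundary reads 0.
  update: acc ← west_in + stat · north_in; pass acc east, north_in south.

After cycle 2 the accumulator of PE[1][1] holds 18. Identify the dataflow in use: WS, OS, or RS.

dataflow = OS

WS (2×2 grid), PE[1][1]:
  cycle 0: PE[1][1] → acc 0, east 0, south 0
  cycle 1: PE[1][1] → acc 0, east 0, south 0
  cycle 2: PE[1][1] → acc 32, east 4, south 32
OS (3×2 grid), PE[1][1]:
  cycle 0: PE[1][1] → acc 0, east 0, south 0
  cycle 1: PE[1][1] → acc 0, east 0, south 0
  cycle 2: PE[1][1] → acc 18, east 3, south 6
RS (3×2 grid), PE[1][1]:
  cycle 0: PE[1][1] → acc 0, east 0, south 0
  cycle 1: PE[1][1] → acc 0, east 0, south 0
  cycle 2: PE[1][1] → acc 13, east 13, south 2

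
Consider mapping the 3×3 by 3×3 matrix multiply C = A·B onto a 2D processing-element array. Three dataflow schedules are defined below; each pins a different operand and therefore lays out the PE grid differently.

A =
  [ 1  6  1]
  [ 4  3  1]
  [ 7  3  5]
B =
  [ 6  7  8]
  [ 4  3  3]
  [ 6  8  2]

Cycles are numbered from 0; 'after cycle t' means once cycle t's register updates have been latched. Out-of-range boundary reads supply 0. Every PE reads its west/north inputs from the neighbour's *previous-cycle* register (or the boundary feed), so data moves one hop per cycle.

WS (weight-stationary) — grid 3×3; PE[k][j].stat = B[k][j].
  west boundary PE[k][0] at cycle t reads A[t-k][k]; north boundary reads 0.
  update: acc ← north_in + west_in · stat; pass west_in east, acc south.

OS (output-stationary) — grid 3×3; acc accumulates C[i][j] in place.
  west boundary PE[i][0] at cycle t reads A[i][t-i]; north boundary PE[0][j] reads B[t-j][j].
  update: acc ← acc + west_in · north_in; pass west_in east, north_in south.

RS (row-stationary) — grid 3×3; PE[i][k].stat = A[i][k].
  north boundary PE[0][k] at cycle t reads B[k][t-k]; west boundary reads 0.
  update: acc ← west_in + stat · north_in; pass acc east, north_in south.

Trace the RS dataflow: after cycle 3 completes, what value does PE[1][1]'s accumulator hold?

PE[1][1].acc = 37

RS 3×3: PE[1][1] cycle-by-cycle (with neighbour feeds):
  cycle 0: PE[0][1] → acc 0, east 0, south 0
  cycle 0: PE[1][0] → acc 0, east 0, south 0
  cycle 0: PE[1][1] → acc 0, east 0, south 0
  cycle 1: PE[0][1] → acc 30, east 30, south 4
  cycle 1: PE[1][0] → acc 24, east 24, south 6
  cycle 1: PE[1][1] → acc 0, east 0, south 0
  cycle 2: PE[0][1] → acc 25, east 25, south 3
  cycle 2: PE[1][0] → acc 28, east 28, south 7
  cycle 2: PE[1][1] → acc 36, east 36, south 4
  cycle 3: PE[0][1] → acc 26, east 26, south 3
  cycle 3: PE[1][0] → acc 32, east 32, south 8
  cycle 3: PE[1][1] → acc 37, east 37, south 3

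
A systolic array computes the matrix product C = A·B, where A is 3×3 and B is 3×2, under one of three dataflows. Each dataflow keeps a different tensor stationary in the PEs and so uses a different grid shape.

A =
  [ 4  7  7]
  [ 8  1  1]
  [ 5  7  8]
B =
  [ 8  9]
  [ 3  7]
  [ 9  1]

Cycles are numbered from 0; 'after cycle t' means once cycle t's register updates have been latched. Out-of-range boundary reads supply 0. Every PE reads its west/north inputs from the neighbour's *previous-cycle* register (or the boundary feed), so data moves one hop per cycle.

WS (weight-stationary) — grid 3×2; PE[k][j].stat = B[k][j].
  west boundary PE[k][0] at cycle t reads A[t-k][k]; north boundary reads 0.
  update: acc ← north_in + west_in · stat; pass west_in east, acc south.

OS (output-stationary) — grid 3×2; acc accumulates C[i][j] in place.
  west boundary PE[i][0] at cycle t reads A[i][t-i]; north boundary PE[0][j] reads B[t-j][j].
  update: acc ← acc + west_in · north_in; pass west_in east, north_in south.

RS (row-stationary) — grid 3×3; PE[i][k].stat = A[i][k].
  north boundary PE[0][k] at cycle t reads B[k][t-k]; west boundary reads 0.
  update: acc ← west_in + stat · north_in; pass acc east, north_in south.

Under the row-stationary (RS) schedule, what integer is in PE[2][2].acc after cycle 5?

PE[2][2].acc = 102

Tracing RS — 3×3 array, target PE[2][2]:
  @0  [1,2]  acc 0  |  →0  ↓0
  @0  [2,1]  acc 0  |  →0  ↓0
  @0  [2,2]  acc 0  |  →0  ↓0
  @1  [1,2]  acc 0  |  →0  ↓0
  @1  [2,1]  acc 0  |  →0  ↓0
  @1  [2,2]  acc 0  |  →0  ↓0
  @2  [1,2]  acc 0  |  →0  ↓0
  @2  [2,1]  acc 0  |  →0  ↓0
  @2  [2,2]  acc 0  |  →0  ↓0
  @3  [1,2]  acc 76  |  →76  ↓9
  @3  [2,1]  acc 61  |  →61  ↓3
  @3  [2,2]  acc 0  |  →0  ↓0
  @4  [1,2]  acc 80  |  →80  ↓1
  @4  [2,1]  acc 94  |  →94  ↓7
  @4  [2,2]  acc 133  |  →133  ↓9
  @5  [1,2]  acc 0  |  →0  ↓0
  @5  [2,1]  acc 0  |  →0  ↓0
  @5  [2,2]  acc 102  |  →102  ↓1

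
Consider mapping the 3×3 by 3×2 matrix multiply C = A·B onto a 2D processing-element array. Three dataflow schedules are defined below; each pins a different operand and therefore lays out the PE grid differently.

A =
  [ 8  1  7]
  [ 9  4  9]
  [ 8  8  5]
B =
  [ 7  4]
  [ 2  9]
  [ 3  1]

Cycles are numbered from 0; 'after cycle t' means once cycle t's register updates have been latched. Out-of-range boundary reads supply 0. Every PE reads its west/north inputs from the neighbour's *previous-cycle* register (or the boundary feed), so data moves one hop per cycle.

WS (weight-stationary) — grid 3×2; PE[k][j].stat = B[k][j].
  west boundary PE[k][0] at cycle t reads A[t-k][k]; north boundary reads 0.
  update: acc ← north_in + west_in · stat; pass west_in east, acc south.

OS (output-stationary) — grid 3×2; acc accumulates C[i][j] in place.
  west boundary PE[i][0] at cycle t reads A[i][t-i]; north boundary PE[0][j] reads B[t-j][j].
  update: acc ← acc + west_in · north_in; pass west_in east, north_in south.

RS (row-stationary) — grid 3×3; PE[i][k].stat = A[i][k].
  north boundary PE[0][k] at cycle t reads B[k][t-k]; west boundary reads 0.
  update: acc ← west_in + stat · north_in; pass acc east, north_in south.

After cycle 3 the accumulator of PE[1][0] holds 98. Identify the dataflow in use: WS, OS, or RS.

Under WS (3×2), PE[1][0]:
  after 0 — PE[1][0] acc=0, pass-E 0, pass-S 0
  after 1 — PE[1][0] acc=58, pass-E 1, pass-S 58
  after 2 — PE[1][0] acc=71, pass-E 4, pass-S 71
  after 3 — PE[1][0] acc=72, pass-E 8, pass-S 72
Under OS (3×2), PE[1][0]:
  after 0 — PE[1][0] acc=0, pass-E 0, pass-S 0
  after 1 — PE[1][0] acc=63, pass-E 9, pass-S 7
  after 2 — PE[1][0] acc=71, pass-E 4, pass-S 2
  after 3 — PE[1][0] acc=98, pass-E 9, pass-S 3
Under RS (3×3), PE[1][0]:
  after 0 — PE[1][0] acc=0, pass-E 0, pass-S 0
  after 1 — PE[1][0] acc=63, pass-E 63, pass-S 7
  after 2 — PE[1][0] acc=36, pass-E 36, pass-S 4
  after 3 — PE[1][0] acc=0, pass-E 0, pass-S 0

dataflow = OS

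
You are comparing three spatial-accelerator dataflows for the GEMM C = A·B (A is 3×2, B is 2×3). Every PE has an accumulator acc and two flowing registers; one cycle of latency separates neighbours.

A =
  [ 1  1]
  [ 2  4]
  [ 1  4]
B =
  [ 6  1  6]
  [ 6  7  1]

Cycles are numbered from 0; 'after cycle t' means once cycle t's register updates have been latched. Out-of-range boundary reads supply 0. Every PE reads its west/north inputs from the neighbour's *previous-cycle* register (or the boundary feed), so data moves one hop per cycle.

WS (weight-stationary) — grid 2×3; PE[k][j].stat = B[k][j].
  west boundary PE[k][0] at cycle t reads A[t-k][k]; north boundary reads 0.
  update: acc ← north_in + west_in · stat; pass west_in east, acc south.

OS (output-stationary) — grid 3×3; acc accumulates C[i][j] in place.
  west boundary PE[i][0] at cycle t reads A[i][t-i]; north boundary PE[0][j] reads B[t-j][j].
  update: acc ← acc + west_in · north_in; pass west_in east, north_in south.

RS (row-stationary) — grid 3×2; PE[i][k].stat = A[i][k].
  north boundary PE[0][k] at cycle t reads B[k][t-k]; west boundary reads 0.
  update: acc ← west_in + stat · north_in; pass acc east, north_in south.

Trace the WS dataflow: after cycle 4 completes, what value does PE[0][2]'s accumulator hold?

PE[0][2].acc = 6

WS on a 2×3 grid — tracing PE[0][2] and its feeders:
  step 0 · PE0,1: acc=0; fwd→0 fwd↓0
  step 0 · PE0,2: acc=0; fwd→0 fwd↓0
  step 1 · PE0,1: acc=1; fwd→1 fwd↓1
  step 1 · PE0,2: acc=0; fwd→0 fwd↓0
  step 2 · PE0,1: acc=2; fwd→2 fwd↓2
  step 2 · PE0,2: acc=6; fwd→1 fwd↓6
  step 3 · PE0,1: acc=1; fwd→1 fwd↓1
  step 3 · PE0,2: acc=12; fwd→2 fwd↓12
  step 4 · PE0,1: acc=0; fwd→0 fwd↓0
  step 4 · PE0,2: acc=6; fwd→1 fwd↓6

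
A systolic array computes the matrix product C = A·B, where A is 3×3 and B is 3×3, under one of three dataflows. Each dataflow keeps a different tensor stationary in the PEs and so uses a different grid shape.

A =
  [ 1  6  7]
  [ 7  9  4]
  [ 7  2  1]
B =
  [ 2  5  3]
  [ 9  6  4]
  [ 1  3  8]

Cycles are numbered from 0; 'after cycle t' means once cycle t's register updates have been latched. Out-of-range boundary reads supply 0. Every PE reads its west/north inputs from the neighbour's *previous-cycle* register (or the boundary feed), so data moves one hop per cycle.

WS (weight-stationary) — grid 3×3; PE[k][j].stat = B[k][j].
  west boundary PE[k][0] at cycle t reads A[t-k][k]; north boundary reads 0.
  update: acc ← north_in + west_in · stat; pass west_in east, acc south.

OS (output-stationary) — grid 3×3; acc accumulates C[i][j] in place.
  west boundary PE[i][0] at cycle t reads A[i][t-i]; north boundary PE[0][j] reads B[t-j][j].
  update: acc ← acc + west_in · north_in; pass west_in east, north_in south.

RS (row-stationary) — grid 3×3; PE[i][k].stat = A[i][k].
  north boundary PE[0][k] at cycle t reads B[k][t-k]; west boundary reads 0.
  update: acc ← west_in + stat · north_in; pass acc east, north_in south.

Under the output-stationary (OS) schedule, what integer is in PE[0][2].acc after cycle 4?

OS 3×3: PE[0][2] cycle-by-cycle (with neighbour feeds):
  t=0 PE[0][1]: acc=0 h=0 v=0
  t=0 PE[0][2]: acc=0 h=0 v=0
  t=1 PE[0][1]: acc=5 h=1 v=5
  t=1 PE[0][2]: acc=0 h=0 v=0
  t=2 PE[0][1]: acc=41 h=6 v=6
  t=2 PE[0][2]: acc=3 h=1 v=3
  t=3 PE[0][1]: acc=62 h=7 v=3
  t=3 PE[0][2]: acc=27 h=6 v=4
  t=4 PE[0][1]: acc=62 h=0 v=0
  t=4 PE[0][2]: acc=83 h=7 v=8

PE[0][2].acc = 83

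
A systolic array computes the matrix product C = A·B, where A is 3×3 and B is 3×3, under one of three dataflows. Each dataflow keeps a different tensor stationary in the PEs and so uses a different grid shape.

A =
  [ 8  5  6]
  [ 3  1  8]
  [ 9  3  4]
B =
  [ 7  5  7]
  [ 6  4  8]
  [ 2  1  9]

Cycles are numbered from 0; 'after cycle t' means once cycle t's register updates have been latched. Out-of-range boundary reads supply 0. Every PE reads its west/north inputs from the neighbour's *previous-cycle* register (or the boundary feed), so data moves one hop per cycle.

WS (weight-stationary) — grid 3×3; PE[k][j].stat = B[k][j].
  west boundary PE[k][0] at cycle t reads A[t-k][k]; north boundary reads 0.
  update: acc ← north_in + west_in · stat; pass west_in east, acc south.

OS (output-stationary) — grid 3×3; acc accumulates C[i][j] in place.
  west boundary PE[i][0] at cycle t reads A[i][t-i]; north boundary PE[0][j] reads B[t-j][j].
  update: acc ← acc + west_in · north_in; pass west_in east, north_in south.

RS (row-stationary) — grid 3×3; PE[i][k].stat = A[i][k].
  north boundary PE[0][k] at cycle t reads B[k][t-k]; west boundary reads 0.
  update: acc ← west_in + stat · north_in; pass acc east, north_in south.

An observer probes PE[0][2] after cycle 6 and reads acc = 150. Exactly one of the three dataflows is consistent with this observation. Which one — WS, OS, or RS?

Under WS (3×3), PE[0][2]:
  [0] (0,2) acc=0 (h:0 v:0)
  [1] (0,2) acc=0 (h:0 v:0)
  [2] (0,2) acc=56 (h:8 v:56)
  [3] (0,2) acc=21 (h:3 v:21)
  [4] (0,2) acc=63 (h:9 v:63)
  [5] (0,2) acc=0 (h:0 v:0)
  [6] (0,2) acc=0 (h:0 v:0)
Under OS (3×3), PE[0][2]:
  [0] (0,2) acc=0 (h:0 v:0)
  [1] (0,2) acc=0 (h:0 v:0)
  [2] (0,2) acc=56 (h:8 v:7)
  [3] (0,2) acc=96 (h:5 v:8)
  [4] (0,2) acc=150 (h:6 v:9)
  [5] (0,2) acc=150 (h:0 v:0)
  [6] (0,2) acc=150 (h:0 v:0)
Under RS (3×3), PE[0][2]:
  [0] (0,2) acc=0 (h:0 v:0)
  [1] (0,2) acc=0 (h:0 v:0)
  [2] (0,2) acc=98 (h:98 v:2)
  [3] (0,2) acc=66 (h:66 v:1)
  [4] (0,2) acc=150 (h:150 v:9)
  [5] (0,2) acc=0 (h:0 v:0)
  [6] (0,2) acc=0 (h:0 v:0)

dataflow = OS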